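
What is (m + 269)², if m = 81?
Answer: 122500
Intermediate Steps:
(m + 269)² = (81 + 269)² = 350² = 122500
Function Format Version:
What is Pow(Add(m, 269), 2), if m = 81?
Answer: 122500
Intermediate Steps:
Pow(Add(m, 269), 2) = Pow(Add(81, 269), 2) = Pow(350, 2) = 122500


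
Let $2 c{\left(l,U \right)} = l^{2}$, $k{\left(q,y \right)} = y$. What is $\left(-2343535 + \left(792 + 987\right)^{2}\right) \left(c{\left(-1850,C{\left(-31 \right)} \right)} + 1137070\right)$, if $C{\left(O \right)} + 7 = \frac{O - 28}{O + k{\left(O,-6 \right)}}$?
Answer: $2339342305920$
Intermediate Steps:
$C{\left(O \right)} = -7 + \frac{-28 + O}{-6 + O}$ ($C{\left(O \right)} = -7 + \frac{O - 28}{O - 6} = -7 + \frac{-28 + O}{-6 + O}$)
$c{\left(l,U \right)} = \frac{l^{2}}{2}$
$\left(-2343535 + \left(792 + 987\right)^{2}\right) \left(c{\left(-1850,C{\left(-31 \right)} \right)} + 1137070\right) = \left(-2343535 + \left(792 + 987\right)^{2}\right) \left(\frac{\left(-1850\right)^{2}}{2} + 1137070\right) = \left(-2343535 + 1779^{2}\right) \left(\frac{1}{2} \cdot 3422500 + 1137070\right) = \left(-2343535 + 3164841\right) \left(1711250 + 1137070\right) = 821306 \cdot 2848320 = 2339342305920$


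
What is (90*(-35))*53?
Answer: -166950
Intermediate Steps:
(90*(-35))*53 = -3150*53 = -166950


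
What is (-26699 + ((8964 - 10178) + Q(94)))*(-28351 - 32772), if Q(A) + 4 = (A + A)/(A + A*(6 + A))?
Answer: 172343327645/101 ≈ 1.7064e+9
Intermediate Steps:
Q(A) = -4 + 2*A/(A + A*(6 + A)) (Q(A) = -4 + (A + A)/(A + A*(6 + A)) = -4 + (2*A)/(A + A*(6 + A)) = -4 + 2*A/(A + A*(6 + A)))
(-26699 + ((8964 - 10178) + Q(94)))*(-28351 - 32772) = (-26699 + ((8964 - 10178) + 2*(-13 - 2*94)/(7 + 94)))*(-28351 - 32772) = (-26699 + (-1214 + 2*(-13 - 188)/101))*(-61123) = (-26699 + (-1214 + 2*(1/101)*(-201)))*(-61123) = (-26699 + (-1214 - 402/101))*(-61123) = (-26699 - 123016/101)*(-61123) = -2819615/101*(-61123) = 172343327645/101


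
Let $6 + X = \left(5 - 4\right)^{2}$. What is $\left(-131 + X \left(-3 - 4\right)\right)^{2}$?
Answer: $9216$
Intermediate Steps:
$X = -5$ ($X = -6 + \left(5 - 4\right)^{2} = -6 + 1^{2} = -6 + 1 = -5$)
$\left(-131 + X \left(-3 - 4\right)\right)^{2} = \left(-131 - 5 \left(-3 - 4\right)\right)^{2} = \left(-131 - -35\right)^{2} = \left(-131 + 35\right)^{2} = \left(-96\right)^{2} = 9216$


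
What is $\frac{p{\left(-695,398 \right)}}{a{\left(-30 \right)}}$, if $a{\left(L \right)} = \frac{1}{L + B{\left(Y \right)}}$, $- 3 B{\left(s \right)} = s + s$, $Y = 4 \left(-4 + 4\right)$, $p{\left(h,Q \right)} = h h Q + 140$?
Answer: $-5767322700$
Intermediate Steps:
$p{\left(h,Q \right)} = 140 + Q h^{2}$ ($p{\left(h,Q \right)} = h^{2} Q + 140 = Q h^{2} + 140 = 140 + Q h^{2}$)
$Y = 0$ ($Y = 4 \cdot 0 = 0$)
$B{\left(s \right)} = - \frac{2 s}{3}$ ($B{\left(s \right)} = - \frac{s + s}{3} = - \frac{2 s}{3}$)
$a{\left(L \right)} = \frac{1}{L}$ ($a{\left(L \right)} = \frac{1}{L - 0} = \frac{1}{L + 0} = \frac{1}{L}$)
$\frac{p{\left(-695,398 \right)}}{a{\left(-30 \right)}} = \frac{140 + 398 \left(-695\right)^{2}}{\frac{1}{-30}} = \frac{140 + 398 \cdot 483025}{- \frac{1}{30}} = \left(140 + 192243950\right) \left(-30\right) = 192244090 \left(-30\right) = -5767322700$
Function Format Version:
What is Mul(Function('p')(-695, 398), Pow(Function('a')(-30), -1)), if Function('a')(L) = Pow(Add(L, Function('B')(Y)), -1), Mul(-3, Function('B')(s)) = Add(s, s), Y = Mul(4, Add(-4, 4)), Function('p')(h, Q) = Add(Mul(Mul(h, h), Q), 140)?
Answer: -5767322700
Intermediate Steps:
Function('p')(h, Q) = Add(140, Mul(Q, Pow(h, 2))) (Function('p')(h, Q) = Add(Mul(Pow(h, 2), Q), 140) = Add(Mul(Q, Pow(h, 2)), 140) = Add(140, Mul(Q, Pow(h, 2))))
Y = 0 (Y = Mul(4, 0) = 0)
Function('B')(s) = Mul(Rational(-2, 3), s) (Function('B')(s) = Mul(Rational(-1, 3), Add(s, s)) = Mul(Rational(-1, 3), Mul(2, s)) = Mul(Rational(-2, 3), s))
Function('a')(L) = Pow(L, -1) (Function('a')(L) = Pow(Add(L, Mul(Rational(-2, 3), 0)), -1) = Pow(Add(L, 0), -1) = Pow(L, -1))
Mul(Function('p')(-695, 398), Pow(Function('a')(-30), -1)) = Mul(Add(140, Mul(398, Pow(-695, 2))), Pow(Pow(-30, -1), -1)) = Mul(Add(140, Mul(398, 483025)), Pow(Rational(-1, 30), -1)) = Mul(Add(140, 192243950), -30) = Mul(192244090, -30) = -5767322700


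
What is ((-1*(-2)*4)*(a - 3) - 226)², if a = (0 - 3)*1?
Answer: 75076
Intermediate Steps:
a = -3 (a = -3*1 = -3)
((-1*(-2)*4)*(a - 3) - 226)² = ((-1*(-2)*4)*(-3 - 3) - 226)² = ((2*4)*(-6) - 226)² = (8*(-6) - 226)² = (-48 - 226)² = (-274)² = 75076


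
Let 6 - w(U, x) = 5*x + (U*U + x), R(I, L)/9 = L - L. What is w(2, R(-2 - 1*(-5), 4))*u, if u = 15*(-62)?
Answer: -1860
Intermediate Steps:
R(I, L) = 0 (R(I, L) = 9*(L - L) = 9*0 = 0)
u = -930
w(U, x) = 6 - U² - 6*x (w(U, x) = 6 - (5*x + (U*U + x)) = 6 - (5*x + (U² + x)) = 6 - (5*x + (x + U²)) = 6 - (U² + 6*x) = 6 + (-U² - 6*x) = 6 - U² - 6*x)
w(2, R(-2 - 1*(-5), 4))*u = (6 - 1*2² - 6*0)*(-930) = (6 - 1*4 + 0)*(-930) = (6 - 4 + 0)*(-930) = 2*(-930) = -1860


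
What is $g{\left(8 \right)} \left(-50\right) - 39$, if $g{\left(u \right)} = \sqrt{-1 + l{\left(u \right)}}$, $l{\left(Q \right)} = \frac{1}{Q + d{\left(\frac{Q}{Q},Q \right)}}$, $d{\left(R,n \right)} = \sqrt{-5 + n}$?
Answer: $-39 - \frac{50 i \sqrt{7 + \sqrt{3}}}{\sqrt{8 + \sqrt{3}}} \approx -39.0 - 47.362 i$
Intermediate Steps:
$l{\left(Q \right)} = \frac{1}{Q + \sqrt{-5 + Q}}$
$g{\left(u \right)} = \sqrt{-1 + \frac{1}{u + \sqrt{-5 + u}}}$
$g{\left(8 \right)} \left(-50\right) - 39 = \sqrt{\frac{1 - 8 - \sqrt{-5 + 8}}{8 + \sqrt{-5 + 8}}} \left(-50\right) - 39 = \sqrt{\frac{1 - 8 - \sqrt{3}}{8 + \sqrt{3}}} \left(-50\right) - 39 = \sqrt{\frac{-7 - \sqrt{3}}{8 + \sqrt{3}}} \left(-50\right) - 39 = \frac{\sqrt{-7 - \sqrt{3}}}{\sqrt{8 + \sqrt{3}}} \left(-50\right) - 39 = - \frac{50 \sqrt{-7 - \sqrt{3}}}{\sqrt{8 + \sqrt{3}}} - 39 = -39 - \frac{50 \sqrt{-7 - \sqrt{3}}}{\sqrt{8 + \sqrt{3}}}$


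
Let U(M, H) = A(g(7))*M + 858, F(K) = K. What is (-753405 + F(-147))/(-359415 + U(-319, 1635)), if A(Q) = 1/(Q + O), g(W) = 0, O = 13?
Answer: 1224522/582695 ≈ 2.1015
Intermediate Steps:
A(Q) = 1/(13 + Q) (A(Q) = 1/(Q + 13) = 1/(13 + Q))
U(M, H) = 858 + M/13 (U(M, H) = M/(13 + 0) + 858 = M/13 + 858 = 858 + M/13)
(-753405 + F(-147))/(-359415 + U(-319, 1635)) = (-753405 - 147)/(-359415 + (858 + (1/13)*(-319))) = -753552/(-359415 + (858 - 319/13)) = -753552/(-359415 + 10835/13) = -753552/(-4661560/13) = -753552*(-13/4661560) = 1224522/582695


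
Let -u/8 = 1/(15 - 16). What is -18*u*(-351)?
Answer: 50544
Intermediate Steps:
u = 8 (u = -8/(15 - 16) = -8/(-1) = -8*(-1) = 8)
-18*u*(-351) = -18*8*(-351) = -144*(-351) = 50544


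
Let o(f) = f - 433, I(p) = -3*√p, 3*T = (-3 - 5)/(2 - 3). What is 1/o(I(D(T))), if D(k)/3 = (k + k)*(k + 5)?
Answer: -433/186385 + 4*√69/186385 ≈ -0.0021449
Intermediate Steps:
T = 8/3 (T = ((-3 - 5)/(2 - 3))/3 = (-8/(-1))/3 = (-8*(-1))/3 = (⅓)*8 = 8/3 ≈ 2.6667)
D(k) = 6*k*(5 + k) (D(k) = 3*((k + k)*(k + 5)) = 3*((2*k)*(5 + k)) = 3*(2*k*(5 + k)) = 6*k*(5 + k))
o(f) = -433 + f
1/o(I(D(T))) = 1/(-433 - 3*4*√(5 + 8/3)) = 1/(-433 - 3*4*√69/3) = 1/(-433 - 4*√69)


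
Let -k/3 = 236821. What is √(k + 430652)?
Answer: I*√279811 ≈ 528.97*I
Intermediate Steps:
k = -710463 (k = -3*236821 = -710463)
√(k + 430652) = √(-710463 + 430652) = √(-279811) = I*√279811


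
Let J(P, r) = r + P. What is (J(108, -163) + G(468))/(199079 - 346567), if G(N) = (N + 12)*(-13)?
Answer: 6295/147488 ≈ 0.042681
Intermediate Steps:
G(N) = -156 - 13*N (G(N) = (12 + N)*(-13) = -156 - 13*N)
J(P, r) = P + r
(J(108, -163) + G(468))/(199079 - 346567) = ((108 - 163) + (-156 - 13*468))/(199079 - 346567) = (-55 + (-156 - 6084))/(-147488) = (-55 - 6240)*(-1/147488) = -6295*(-1/147488) = 6295/147488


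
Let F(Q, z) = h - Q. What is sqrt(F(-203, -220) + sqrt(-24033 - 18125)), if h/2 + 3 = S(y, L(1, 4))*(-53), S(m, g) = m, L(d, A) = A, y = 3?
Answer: sqrt(-121 + I*sqrt(42158)) ≈ 7.6592 + 13.404*I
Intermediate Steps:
h = -324 (h = -6 + 2*(3*(-53)) = -6 + 2*(-159) = -6 - 318 = -324)
F(Q, z) = -324 - Q
sqrt(F(-203, -220) + sqrt(-24033 - 18125)) = sqrt((-324 - 1*(-203)) + sqrt(-24033 - 18125)) = sqrt((-324 + 203) + sqrt(-42158)) = sqrt(-121 + I*sqrt(42158))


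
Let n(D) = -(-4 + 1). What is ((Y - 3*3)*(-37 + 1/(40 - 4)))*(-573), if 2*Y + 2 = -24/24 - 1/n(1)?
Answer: -2033768/9 ≈ -2.2597e+5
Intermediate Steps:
n(D) = 3 (n(D) = -1*(-3) = 3)
Y = -5/3 (Y = -1 + (-24/24 - 1/3)/2 = -1 + (-24*1/24 - 1*1/3)/2 = -1 + (-1 - 1/3)/2 = -1 + (1/2)*(-4/3) = -1 - 2/3 = -5/3 ≈ -1.6667)
((Y - 3*3)*(-37 + 1/(40 - 4)))*(-573) = ((-5/3 - 3*3)*(-37 + 1/(40 - 4)))*(-573) = ((-5/3 - 9)*(-37 + 1/36))*(-573) = -32*(-37 + 1/36)/3*(-573) = -32/3*(-1331/36)*(-573) = (10648/27)*(-573) = -2033768/9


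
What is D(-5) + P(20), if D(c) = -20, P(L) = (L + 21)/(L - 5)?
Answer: -259/15 ≈ -17.267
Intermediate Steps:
P(L) = (21 + L)/(-5 + L)
D(-5) + P(20) = -20 + (21 + 20)/(-5 + 20) = -20 + 41/15 = -259/15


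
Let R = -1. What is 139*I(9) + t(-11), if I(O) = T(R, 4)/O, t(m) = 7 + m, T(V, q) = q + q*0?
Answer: 520/9 ≈ 57.778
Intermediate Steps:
T(V, q) = q (T(V, q) = q + 0 = q)
I(O) = 4/O
139*I(9) + t(-11) = 139*(4/9) + (7 - 11) = 139*(4*(1/9)) - 4 = 139*(4/9) - 4 = 556/9 - 4 = 520/9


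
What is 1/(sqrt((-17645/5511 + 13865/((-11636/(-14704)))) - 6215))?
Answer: sqrt(116193816374788218)/36239223910 ≈ 0.0094062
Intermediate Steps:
1/(sqrt((-17645/5511 + 13865/((-11636/(-14704)))) - 6215)) = 1/(sqrt((-17645*1/5511 + 13865/((-11636*(-1/14704)))) - 6215)) = 1/(sqrt((-17645/5511 + 13865/(2909/3676)) - 6215)) = 1/(sqrt((-17645/5511 + 13865*(3676/2909)) - 6215)) = 1/(sqrt((-17645/5511 + 50967740/2909) - 6215)) = 1/(sqrt(280831885835/16031499 - 6215)) = 1/(sqrt(181196119550/16031499)) = 1/(5*sqrt(116193816374788218)/16031499) = sqrt(116193816374788218)/36239223910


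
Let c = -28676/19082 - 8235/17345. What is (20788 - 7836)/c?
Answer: -428681786008/65452549 ≈ -6549.5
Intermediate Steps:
c = -65452549/33097729 (c = -28676*1/19082 - 8235*1/17345 = -14338/9541 - 1647/3469 = -65452549/33097729 ≈ -1.9776)
(20788 - 7836)/c = (20788 - 7836)/(-65452549/33097729) = 12952*(-33097729/65452549) = -428681786008/65452549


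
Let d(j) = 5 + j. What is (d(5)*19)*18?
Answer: 3420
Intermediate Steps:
(d(5)*19)*18 = ((5 + 5)*19)*18 = (10*19)*18 = 190*18 = 3420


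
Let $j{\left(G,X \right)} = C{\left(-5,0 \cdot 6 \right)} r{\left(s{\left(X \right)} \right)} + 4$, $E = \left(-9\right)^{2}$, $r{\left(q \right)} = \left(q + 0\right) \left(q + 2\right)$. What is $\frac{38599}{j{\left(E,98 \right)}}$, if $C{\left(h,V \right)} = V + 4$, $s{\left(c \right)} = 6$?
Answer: $\frac{38599}{196} \approx 196.93$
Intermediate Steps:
$C{\left(h,V \right)} = 4 + V$
$r{\left(q \right)} = q \left(2 + q\right)$
$E = 81$
$j{\left(G,X \right)} = 196$ ($j{\left(G,X \right)} = \left(4 + 0 \cdot 6\right) 6 \left(2 + 6\right) + 4 = \left(4 + 0\right) 6 \cdot 8 + 4 = 4 \cdot 48 + 4 = 192 + 4 = 196$)
$\frac{38599}{j{\left(E,98 \right)}} = \frac{38599}{196}$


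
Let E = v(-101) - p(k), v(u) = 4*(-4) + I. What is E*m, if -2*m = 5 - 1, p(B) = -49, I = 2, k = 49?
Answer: -70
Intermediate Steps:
v(u) = -14 (v(u) = 4*(-4) + 2 = -16 + 2 = -14)
E = 35 (E = -14 - 1*(-49) = -14 + 49 = 35)
m = -2 (m = -(5 - 1)/2 = -½*4 = -2)
E*m = 35*(-2) = -70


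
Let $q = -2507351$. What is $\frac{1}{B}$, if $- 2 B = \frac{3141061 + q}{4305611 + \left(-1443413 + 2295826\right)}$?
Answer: $- \frac{5158024}{316855} \approx -16.279$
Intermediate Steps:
$B = - \frac{316855}{5158024}$ ($B = - \frac{\left(3141061 - 2507351\right) \frac{1}{4305611 + \left(-1443413 + 2295826\right)}}{2} = - \frac{633710 \frac{1}{4305611 + 852413}}{2} = - \frac{633710 \cdot \frac{1}{5158024}}{2} = \left(- \frac{1}{2}\right) \frac{316855}{2579012} = - \frac{316855}{5158024} \approx -0.06143$)
$\frac{1}{B} = \frac{1}{- \frac{316855}{5158024}} = - \frac{5158024}{316855}$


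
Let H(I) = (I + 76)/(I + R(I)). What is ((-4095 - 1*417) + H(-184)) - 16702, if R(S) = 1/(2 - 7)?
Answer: -6512518/307 ≈ -21213.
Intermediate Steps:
R(S) = -⅕ (R(S) = 1/(-5) = -⅕)
H(I) = (76 + I)/(-⅕ + I) (H(I) = (I + 76)/(I - ⅕) = (76 + I)/(-⅕ + I))
((-4095 - 1*417) + H(-184)) - 16702 = ((-4095 - 1*417) + 5*(76 - 184)/(-1 + 5*(-184))) - 16702 = ((-4095 - 417) + 5*(-108)/(-1 - 920)) - 16702 = (-4512 + 5*(-108)/(-921)) - 16702 = (-4512 + 5*(-1/921)*(-108)) - 16702 = (-4512 + 180/307) - 16702 = -1385004/307 - 16702 = -6512518/307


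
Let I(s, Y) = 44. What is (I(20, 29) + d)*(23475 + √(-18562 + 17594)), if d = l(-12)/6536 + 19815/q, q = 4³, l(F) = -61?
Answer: 434030190525/52288 + 203379429*I*√2/26144 ≈ 8.3008e+6 + 11001.0*I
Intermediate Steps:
q = 64
d = 16188367/52288 (d = -61/6536 + 19815/64 = 16188367/52288 ≈ 309.60)
(I(20, 29) + d)*(23475 + √(-18562 + 17594)) = (44 + 16188367/52288)*(23475 + √(-18562 + 17594)) = 18489039*(23475 + √(-968))/52288 = 18489039*(23475 + 22*I*√2)/52288 = 434030190525/52288 + 203379429*I*√2/26144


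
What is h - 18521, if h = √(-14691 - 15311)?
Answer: -18521 + I*√30002 ≈ -18521.0 + 173.21*I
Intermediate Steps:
h = I*√30002 (h = √(-30002) = I*√30002 ≈ 173.21*I)
h - 18521 = I*√30002 - 18521 = -18521 + I*√30002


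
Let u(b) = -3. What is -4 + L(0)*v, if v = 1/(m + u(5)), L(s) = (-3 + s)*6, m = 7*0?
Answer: 2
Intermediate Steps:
m = 0
L(s) = -18 + 6*s
v = -1/3 (v = 1/(0 - 3) = 1/(-3) = -1/3 ≈ -0.33333)
-4 + L(0)*v = -4 + (-18 + 6*0)*(-1/3) = -4 + (-18 + 0)*(-1/3) = -4 - 18*(-1/3) = -4 + 6 = 2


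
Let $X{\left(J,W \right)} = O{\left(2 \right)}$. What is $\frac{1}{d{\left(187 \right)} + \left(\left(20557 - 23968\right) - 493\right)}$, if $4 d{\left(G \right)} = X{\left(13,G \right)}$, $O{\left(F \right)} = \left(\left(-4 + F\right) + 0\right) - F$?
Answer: $- \frac{1}{3905} \approx -0.00025608$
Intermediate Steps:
$O{\left(F \right)} = -4$ ($O{\left(F \right)} = \left(-4 + F\right) - F = -4$)
$X{\left(J,W \right)} = -4$
$d{\left(G \right)} = -1$ ($d{\left(G \right)} = \frac{1}{4} \left(-4\right) = -1$)
$\frac{1}{d{\left(187 \right)} + \left(\left(20557 - 23968\right) - 493\right)} = \frac{1}{-1 + \left(\left(20557 - 23968\right) - 493\right)} = \frac{1}{-1 - 3904} = \frac{1}{-3905} = - \frac{1}{3905}$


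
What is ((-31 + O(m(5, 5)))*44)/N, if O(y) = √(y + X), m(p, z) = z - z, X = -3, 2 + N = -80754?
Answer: 341/20189 - 11*I*√3/20189 ≈ 0.01689 - 0.00094371*I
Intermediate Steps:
N = -80756 (N = -2 - 80754 = -80756)
m(p, z) = 0
O(y) = √(-3 + y) (O(y) = √(y - 3) = √(-3 + y))
((-31 + O(m(5, 5)))*44)/N = ((-31 + √(-3 + 0))*44)/(-80756) = ((-31 + √(-3))*44)*(-1/80756) = ((-31 + I*√3)*44)*(-1/80756) = (-1364 + 44*I*√3)*(-1/80756) = 341/20189 - 11*I*√3/20189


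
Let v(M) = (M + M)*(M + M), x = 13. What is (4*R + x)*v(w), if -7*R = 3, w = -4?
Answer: 5056/7 ≈ 722.29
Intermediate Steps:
R = -3/7 (R = -⅐*3 = -3/7 ≈ -0.42857)
v(M) = 4*M² (v(M) = (2*M)*(2*M) = 4*M²)
(4*R + x)*v(w) = (4*(-3/7) + 13)*(4*(-4)²) = (-12/7 + 13)*(4*16) = (79/7)*64 = 5056/7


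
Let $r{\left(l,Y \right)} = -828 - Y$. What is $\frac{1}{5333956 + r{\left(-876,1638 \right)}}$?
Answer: $\frac{1}{5331490} \approx 1.8756 \cdot 10^{-7}$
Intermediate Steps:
$\frac{1}{5333956 + r{\left(-876,1638 \right)}} = \frac{1}{5333956 - 2466} = \frac{1}{5331490}$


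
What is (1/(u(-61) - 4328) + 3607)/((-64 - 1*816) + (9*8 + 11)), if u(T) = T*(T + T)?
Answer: -11232199/2481858 ≈ -4.5257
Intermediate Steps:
u(T) = 2*T² (u(T) = T*(2*T) = 2*T²)
(1/(u(-61) - 4328) + 3607)/((-64 - 1*816) + (9*8 + 11)) = (1/(2*(-61)² - 4328) + 3607)/((-64 - 1*816) + (9*8 + 11)) = (1/(2*3721 - 4328) + 3607)/((-64 - 816) + (72 + 11)) = (1/(7442 - 4328) + 3607)/(-880 + 83) = (1/3114 + 3607)/(-797) = (1/3114 + 3607)*(-1/797) = (11232199/3114)*(-1/797) = -11232199/2481858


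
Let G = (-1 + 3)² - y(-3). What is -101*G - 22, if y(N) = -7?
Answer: -1133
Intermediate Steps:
G = 11 (G = (-1 + 3)² - 1*(-7) = 2² + 7 = 4 + 7 = 11)
-101*G - 22 = -101*11 - 22 = -1111 - 22 = -1133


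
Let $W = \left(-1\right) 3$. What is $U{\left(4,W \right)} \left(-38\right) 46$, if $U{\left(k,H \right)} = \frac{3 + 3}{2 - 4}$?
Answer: $5244$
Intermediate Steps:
$W = -3$
$U{\left(k,H \right)} = -3$ ($U{\left(k,H \right)} = \frac{6}{-2} = 6 \left(- \frac{1}{2}\right) = -3$)
$U{\left(4,W \right)} \left(-38\right) 46 = \left(-3\right) \left(-38\right) 46 = 114 \cdot 46 = 5244$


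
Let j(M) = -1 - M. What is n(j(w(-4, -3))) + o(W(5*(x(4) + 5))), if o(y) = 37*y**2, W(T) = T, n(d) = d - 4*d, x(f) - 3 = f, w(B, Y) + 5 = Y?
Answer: 133179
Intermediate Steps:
w(B, Y) = -5 + Y
x(f) = 3 + f
n(d) = -3*d
n(j(w(-4, -3))) + o(W(5*(x(4) + 5))) = -3*(-1 - (-5 - 3)) + 37*(5*((3 + 4) + 5))**2 = -3*(-1 - 1*(-8)) + 37*(5*(7 + 5))**2 = -3*(-1 + 8) + 37*(5*12)**2 = -3*7 + 37*60**2 = -21 + 37*3600 = -21 + 133200 = 133179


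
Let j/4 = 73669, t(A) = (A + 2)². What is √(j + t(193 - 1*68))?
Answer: √310805 ≈ 557.50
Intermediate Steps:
t(A) = (2 + A)²
j = 294676 (j = 4*73669 = 294676)
√(j + t(193 - 1*68)) = √(294676 + (2 + (193 - 1*68))²) = √(294676 + (2 + (193 - 68))²) = √(294676 + (2 + 125)²) = √(294676 + 127²) = √(294676 + 16129) = √310805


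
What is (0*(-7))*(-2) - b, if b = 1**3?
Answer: -1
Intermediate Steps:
b = 1
(0*(-7))*(-2) - b = (0*(-7))*(-2) - 1*1 = 0*(-2) - 1 = 0 - 1 = -1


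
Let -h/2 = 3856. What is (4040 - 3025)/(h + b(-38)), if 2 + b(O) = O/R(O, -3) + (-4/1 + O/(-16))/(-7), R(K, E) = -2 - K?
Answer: -511560/3888271 ≈ -0.13156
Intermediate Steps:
h = -7712 (h = -2*3856 = -7712)
b(O) = -10/7 + O/112 + O/(-2 - O) (b(O) = -2 + (O/(-2 - O) + (-4/1 + O/(-16))/(-7)) = -2 + (O/(-2 - O) + (-4*1 + O*(-1/16))*(-⅐)) = -2 + (O/(-2 - O) + (-4 - O/16)*(-⅐)) = -2 + (O/(-2 - O) + (4/7 + O/112)) = -2 + (4/7 + O/112 + O/(-2 - O)) = -10/7 + O/112 + O/(-2 - O))
(4040 - 3025)/(h + b(-38)) = (4040 - 3025)/(-7712 + (-320 + (-38)² - 270*(-38))/(112*(2 - 38))) = 1015/(-7712 + (1/112)*(-320 + 1444 + 10260)/(-36)) = 1015/(-7712 + (1/112)*(-1/36)*11384) = 1015/(-7712 - 1423/504) = 1015/(-3888271/504) = 1015*(-504/3888271) = -511560/3888271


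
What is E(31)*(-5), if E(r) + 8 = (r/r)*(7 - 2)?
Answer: 15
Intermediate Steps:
E(r) = -3 (E(r) = -8 + (r/r)*(7 - 2) = -8 + 1*5 = -8 + 5 = -3)
E(31)*(-5) = -3*(-5) = 15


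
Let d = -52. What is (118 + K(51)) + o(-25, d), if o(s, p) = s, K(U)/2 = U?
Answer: 195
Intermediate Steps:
K(U) = 2*U
(118 + K(51)) + o(-25, d) = (118 + 2*51) - 25 = (118 + 102) - 25 = 220 - 25 = 195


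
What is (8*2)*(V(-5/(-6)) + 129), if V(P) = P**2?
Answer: 18676/9 ≈ 2075.1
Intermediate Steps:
(8*2)*(V(-5/(-6)) + 129) = (8*2)*((-5/(-6))**2 + 129) = 16*((-5*(-1/6))**2 + 129) = 16*((5/6)**2 + 129) = 16*(25/36 + 129) = 16*(4669/36) = 18676/9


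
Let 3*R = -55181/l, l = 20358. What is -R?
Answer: 55181/61074 ≈ 0.90351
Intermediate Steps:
R = -55181/61074 (R = (-55181/20358)/3 = (-55181*1/20358)/3 = (⅓)*(-55181/20358) = -55181/61074 ≈ -0.90351)
-R = -1*(-55181/61074) = 55181/61074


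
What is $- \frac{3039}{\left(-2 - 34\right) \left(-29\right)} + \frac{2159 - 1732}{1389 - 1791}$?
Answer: $- \frac{30879}{7772} \approx -3.9731$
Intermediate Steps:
$- \frac{3039}{\left(-2 - 34\right) \left(-29\right)} + \frac{2159 - 1732}{1389 - 1791} = - \frac{3039}{\left(-36\right) \left(-29\right)} + \frac{2159 - 1732}{1389 - 1791} = - \frac{3039}{1044} + \frac{427}{-402} = \left(-3039\right) \frac{1}{1044} + 427 \left(- \frac{1}{402}\right) = - \frac{1013}{348} - \frac{427}{402} = - \frac{30879}{7772}$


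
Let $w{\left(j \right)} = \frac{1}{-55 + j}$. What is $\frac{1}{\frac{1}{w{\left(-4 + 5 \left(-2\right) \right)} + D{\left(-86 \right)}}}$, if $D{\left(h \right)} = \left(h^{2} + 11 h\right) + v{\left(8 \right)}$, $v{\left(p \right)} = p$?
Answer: $\frac{445601}{69} \approx 6458.0$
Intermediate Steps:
$D{\left(h \right)} = 8 + h^{2} + 11 h$ ($D{\left(h \right)} = \left(h^{2} + 11 h\right) + 8 = 8 + h^{2} + 11 h$)
$\frac{1}{\frac{1}{w{\left(-4 + 5 \left(-2\right) \right)} + D{\left(-86 \right)}}} = \frac{1}{\frac{1}{\frac{1}{-55 + \left(-4 + 5 \left(-2\right)\right)} + \left(8 + \left(-86\right)^{2} + 11 \left(-86\right)\right)}} = \frac{1}{\frac{1}{\frac{1}{-55 - 14} + \left(8 + 7396 - 946\right)}} = \frac{1}{\frac{1}{\frac{1}{-55 - 14} + 6458}} = \frac{1}{\frac{1}{\frac{1}{-69} + 6458}} = \frac{1}{\frac{1}{- \frac{1}{69} + 6458}} = \frac{1}{\frac{1}{\frac{445601}{69}}} = \frac{1}{\frac{69}{445601}} = \frac{445601}{69}$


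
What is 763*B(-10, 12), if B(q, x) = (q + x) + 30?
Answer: 24416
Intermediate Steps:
B(q, x) = 30 + q + x
763*B(-10, 12) = 763*(30 - 10 + 12) = 763*32 = 24416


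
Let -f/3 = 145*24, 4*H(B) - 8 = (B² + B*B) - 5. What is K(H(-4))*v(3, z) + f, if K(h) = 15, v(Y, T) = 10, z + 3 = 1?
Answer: -10290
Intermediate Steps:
H(B) = ¾ + B²/2 (H(B) = 2 + ((B² + B*B) - 5)/4 = 2 + ((B² + B²) - 5)/4 = 2 + (2*B² - 5)/4 = 2 + (-5 + 2*B²)/4 = 2 + (-5/4 + B²/2) = ¾ + B²/2)
z = -2 (z = -3 + 1 = -2)
f = -10440 (f = -435*24 = -3*3480 = -10440)
K(H(-4))*v(3, z) + f = 15*10 - 10440 = 150 - 10440 = -10290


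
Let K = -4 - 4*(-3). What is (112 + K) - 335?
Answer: -215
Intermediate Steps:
K = 8 (K = -4 + 12 = 8)
(112 + K) - 335 = (112 + 8) - 335 = 120 - 335 = -215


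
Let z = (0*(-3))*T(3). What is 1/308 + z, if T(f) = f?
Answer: 1/308 ≈ 0.0032468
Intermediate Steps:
z = 0 (z = (0*(-3))*3 = 0*3 = 0)
1/308 + z = 1/308 + 0 = 1/308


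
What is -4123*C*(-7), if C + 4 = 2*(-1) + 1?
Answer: -144305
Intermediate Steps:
C = -5 (C = -4 + (2*(-1) + 1) = -4 + (-2 + 1) = -4 - 1 = -5)
-4123*C*(-7) = -(-20615)*(-7) = -4123*35 = -144305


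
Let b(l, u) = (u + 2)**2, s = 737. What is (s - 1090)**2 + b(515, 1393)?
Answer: 2070634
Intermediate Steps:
b(l, u) = (2 + u)**2
(s - 1090)**2 + b(515, 1393) = (737 - 1090)**2 + (2 + 1393)**2 = (-353)**2 + 1395**2 = 124609 + 1946025 = 2070634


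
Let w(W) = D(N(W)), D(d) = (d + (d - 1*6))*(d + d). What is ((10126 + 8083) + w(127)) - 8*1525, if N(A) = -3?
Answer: 6081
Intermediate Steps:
D(d) = 2*d*(-6 + 2*d) (D(d) = (d + (d - 6))*(2*d) = (d + (-6 + d))*(2*d) = (-6 + 2*d)*(2*d) = 2*d*(-6 + 2*d))
w(W) = 72 (w(W) = 4*(-3)*(-3 - 3) = 4*(-3)*(-6) = 72)
((10126 + 8083) + w(127)) - 8*1525 = ((10126 + 8083) + 72) - 8*1525 = (18209 + 72) - 1*12200 = 18281 - 12200 = 6081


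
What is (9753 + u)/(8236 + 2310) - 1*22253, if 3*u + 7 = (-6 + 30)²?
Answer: -352005293/15819 ≈ -22252.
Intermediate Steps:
u = 569/3 (u = -7/3 + (-6 + 30)²/3 = -7/3 + (⅓)*24² = -7/3 + (⅓)*576 = -7/3 + 192 = 569/3 ≈ 189.67)
(9753 + u)/(8236 + 2310) - 1*22253 = (9753 + 569/3)/(8236 + 2310) - 1*22253 = (29828/3)/10546 - 22253 = (29828/3)*(1/10546) - 22253 = 14914/15819 - 22253 = -352005293/15819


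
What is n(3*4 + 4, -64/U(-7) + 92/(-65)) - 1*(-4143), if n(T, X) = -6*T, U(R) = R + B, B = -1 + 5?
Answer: 4047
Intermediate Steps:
B = 4
U(R) = 4 + R (U(R) = R + 4 = 4 + R)
n(3*4 + 4, -64/U(-7) + 92/(-65)) - 1*(-4143) = -6*(3*4 + 4) - 1*(-4143) = -6*(12 + 4) + 4143 = -6*16 + 4143 = -96 + 4143 = 4047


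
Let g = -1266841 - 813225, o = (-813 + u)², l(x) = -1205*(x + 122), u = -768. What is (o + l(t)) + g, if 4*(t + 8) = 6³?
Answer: 217055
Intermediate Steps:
t = 46 (t = -8 + (¼)*6³ = -8 + (¼)*216 = -8 + 54 = 46)
l(x) = -147010 - 1205*x (l(x) = -1205*(122 + x) = -147010 - 1205*x)
o = 2499561 (o = (-813 - 768)² = (-1581)² = 2499561)
g = -2080066
(o + l(t)) + g = (2499561 + (-147010 - 1205*46)) - 2080066 = (2499561 + (-147010 - 55430)) - 2080066 = (2499561 - 202440) - 2080066 = 2297121 - 2080066 = 217055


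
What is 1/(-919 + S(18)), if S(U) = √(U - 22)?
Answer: -919/844565 - 2*I/844565 ≈ -0.0010881 - 2.3681e-6*I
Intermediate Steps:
S(U) = √(-22 + U)
1/(-919 + S(18)) = 1/(-919 + √(-22 + 18)) = 1/(-919 + √(-4)) = 1/(-919 + 2*I) = (-919 - 2*I)/844565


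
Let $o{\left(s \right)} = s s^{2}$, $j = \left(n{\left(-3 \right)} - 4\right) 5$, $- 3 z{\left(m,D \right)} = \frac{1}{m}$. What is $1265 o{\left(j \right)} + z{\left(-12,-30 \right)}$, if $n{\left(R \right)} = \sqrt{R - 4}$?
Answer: $\frac{113850001}{36} + 6483125 i \sqrt{7} \approx 3.1625 \cdot 10^{6} + 1.7153 \cdot 10^{7} i$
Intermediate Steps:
$n{\left(R \right)} = \sqrt{-4 + R}$
$z{\left(m,D \right)} = - \frac{1}{3 m}$
$j = -20 + 5 i \sqrt{7}$ ($j = \left(\sqrt{-4 - 3} - 4\right) 5 = \left(\sqrt{-7} - 4\right) 5 = \left(i \sqrt{7} - 4\right) 5 = \left(-4 + i \sqrt{7}\right) 5 = -20 + 5 i \sqrt{7} \approx -20.0 + 13.229 i$)
$o{\left(s \right)} = s^{3}$
$1265 o{\left(j \right)} + z{\left(-12,-30 \right)} = 1265 \left(-20 + 5 i \sqrt{7}\right)^{3} - \frac{1}{3 \left(-12\right)} = 1265 \left(-20 + 5 i \sqrt{7}\right)^{3} - - \frac{1}{36} = 1265 \left(-20 + 5 i \sqrt{7}\right)^{3} + \frac{1}{36} = \frac{1}{36} + 1265 \left(-20 + 5 i \sqrt{7}\right)^{3}$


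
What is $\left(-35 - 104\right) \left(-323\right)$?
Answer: $44897$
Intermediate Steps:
$\left(-35 - 104\right) \left(-323\right) = \left(-139\right) \left(-323\right) = 44897$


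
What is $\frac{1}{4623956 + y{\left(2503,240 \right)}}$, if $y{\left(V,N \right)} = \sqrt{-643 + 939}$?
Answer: $\frac{1155989}{5345242272410} - \frac{\sqrt{74}}{10690484544820} \approx 2.1626 \cdot 10^{-7}$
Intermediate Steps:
$y{\left(V,N \right)} = 2 \sqrt{74}$ ($y{\left(V,N \right)} = \sqrt{296} = 2 \sqrt{74}$)
$\frac{1}{4623956 + y{\left(2503,240 \right)}} = \frac{1}{4623956 + 2 \sqrt{74}}$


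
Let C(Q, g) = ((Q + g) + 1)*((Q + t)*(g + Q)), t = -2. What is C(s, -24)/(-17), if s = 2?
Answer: 0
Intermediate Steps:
C(Q, g) = (-2 + Q)*(Q + g)*(1 + Q + g) (C(Q, g) = ((Q + g) + 1)*((Q - 2)*(g + Q)) = (1 + Q + g)*((-2 + Q)*(Q + g)) = (-2 + Q)*(Q + g)*(1 + Q + g))
C(s, -24)/(-17) = (2³ - 1*2² - 2*2 - 2*(-24) - 2*(-24)² + 2*(-24)² - 3*2*(-24) + 2*(-24)*2²)/(-17) = (8 - 1*4 - 4 + 48 - 2*576 + 2*576 + 144 + 2*(-24)*4)*(-1/17) = (8 - 4 - 4 + 48 - 1152 + 1152 + 144 - 192)*(-1/17) = 0*(-1/17) = 0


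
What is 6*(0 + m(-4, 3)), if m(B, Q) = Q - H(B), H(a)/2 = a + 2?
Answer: 42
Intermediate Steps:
H(a) = 4 + 2*a (H(a) = 2*(a + 2) = 2*(2 + a) = 4 + 2*a)
m(B, Q) = -4 + Q - 2*B (m(B, Q) = Q - (4 + 2*B) = Q + (-4 - 2*B) = -4 + Q - 2*B)
6*(0 + m(-4, 3)) = 6*(0 + (-4 + 3 - 2*(-4))) = 6*(0 + (-4 + 3 + 8)) = 6*(0 + 7) = 6*7 = 42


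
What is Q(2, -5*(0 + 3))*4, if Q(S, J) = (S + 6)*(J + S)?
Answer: -416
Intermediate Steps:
Q(S, J) = (6 + S)*(J + S)
Q(2, -5*(0 + 3))*4 = (2**2 + 6*(-5*(0 + 3)) + 6*2 - 5*(0 + 3)*2)*4 = (4 + 6*(-5*3) + 12 - 5*3*2)*4 = (4 + 6*(-15) + 12 - 15*2)*4 = (4 - 90 + 12 - 30)*4 = -104*4 = -416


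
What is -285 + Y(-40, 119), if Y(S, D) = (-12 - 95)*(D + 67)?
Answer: -20187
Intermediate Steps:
Y(S, D) = -7169 - 107*D (Y(S, D) = -107*(67 + D) = -7169 - 107*D)
-285 + Y(-40, 119) = -285 + (-7169 - 107*119) = -285 + (-7169 - 12733) = -285 - 19902 = -20187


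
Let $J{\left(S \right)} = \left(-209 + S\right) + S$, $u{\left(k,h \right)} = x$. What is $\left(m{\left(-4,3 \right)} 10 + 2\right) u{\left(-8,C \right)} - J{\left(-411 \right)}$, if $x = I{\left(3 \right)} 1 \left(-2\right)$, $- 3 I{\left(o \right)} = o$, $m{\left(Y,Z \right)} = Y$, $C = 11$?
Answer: $955$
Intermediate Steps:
$I{\left(o \right)} = - \frac{o}{3}$
$x = 2$ ($x = \left(- \frac{1}{3}\right) 3 \cdot 1 \left(-2\right) = \left(-1\right) 1 \left(-2\right) = \left(-1\right) \left(-2\right) = 2$)
$u{\left(k,h \right)} = 2$
$J{\left(S \right)} = -209 + 2 S$
$\left(m{\left(-4,3 \right)} 10 + 2\right) u{\left(-8,C \right)} - J{\left(-411 \right)} = \left(\left(-4\right) 10 + 2\right) 2 - \left(-209 + 2 \left(-411\right)\right) = \left(-40 + 2\right) 2 - \left(-209 - 822\right) = \left(-38\right) 2 - -1031 = -76 + 1031 = 955$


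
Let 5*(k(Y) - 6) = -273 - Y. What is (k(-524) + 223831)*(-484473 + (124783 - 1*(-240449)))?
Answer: -133482668076/5 ≈ -2.6697e+10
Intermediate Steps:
k(Y) = -243/5 - Y/5 (k(Y) = 6 + (-273 - Y)/5 = 6 + (-273/5 - Y/5) = -243/5 - Y/5)
(k(-524) + 223831)*(-484473 + (124783 - 1*(-240449))) = ((-243/5 - ⅕*(-524)) + 223831)*(-484473 + (124783 - 1*(-240449))) = ((-243/5 + 524/5) + 223831)*(-484473 + (124783 + 240449)) = (281/5 + 223831)*(-484473 + 365232) = (1119436/5)*(-119241) = -133482668076/5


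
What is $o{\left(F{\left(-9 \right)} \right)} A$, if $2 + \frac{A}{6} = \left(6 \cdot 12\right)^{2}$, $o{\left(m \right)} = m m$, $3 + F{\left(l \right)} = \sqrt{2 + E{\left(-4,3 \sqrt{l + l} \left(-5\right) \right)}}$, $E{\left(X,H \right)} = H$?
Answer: $31092 \left(3 - \sqrt{2 - 45 i \sqrt{2}}\right)^{2} \approx -7.2697 \cdot 10^{5} - 9.4276 \cdot 10^{5} i$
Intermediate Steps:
$F{\left(l \right)} = -3 + \sqrt{2 - 15 \sqrt{2} \sqrt{l}}$ ($F{\left(l \right)} = -3 + \sqrt{2 + 3 \sqrt{l + l} \left(-5\right)} = -3 + \sqrt{2 + 3 \sqrt{2 l} \left(-5\right)} = -3 + \sqrt{2 + 3 \sqrt{2} \sqrt{l} \left(-5\right)} = -3 + \sqrt{2 - 15 \sqrt{2} \sqrt{l}}$)
$o{\left(m \right)} = m^{2}$
$A = 31092$ ($A = -12 + 6 \left(6 \cdot 12\right)^{2} = -12 + 6 \cdot 72^{2} = -12 + 6 \cdot 5184 = -12 + 31104 = 31092$)
$o{\left(F{\left(-9 \right)} \right)} A = \left(-3 + \sqrt{2 - 15 \sqrt{2} \sqrt{-9}}\right)^{2} \cdot 31092 = \left(-3 + \sqrt{2 - 15 \sqrt{2} \cdot 3 i}\right)^{2} \cdot 31092 = \left(-3 + \sqrt{2 - 45 i \sqrt{2}}\right)^{2} \cdot 31092 = 31092 \left(-3 + \sqrt{2 - 45 i \sqrt{2}}\right)^{2}$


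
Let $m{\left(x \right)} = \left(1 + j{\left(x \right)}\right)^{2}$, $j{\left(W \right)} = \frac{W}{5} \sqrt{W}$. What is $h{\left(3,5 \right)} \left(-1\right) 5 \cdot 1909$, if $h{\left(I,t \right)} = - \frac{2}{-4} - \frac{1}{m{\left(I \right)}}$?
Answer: $\frac{6194705}{2} - \frac{3579375 \sqrt{3}}{2} \approx -2477.2$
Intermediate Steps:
$j{\left(W \right)} = \frac{W^{\frac{3}{2}}}{5}$ ($j{\left(W \right)} = W \frac{1}{5} \sqrt{W} = \frac{W}{5} \sqrt{W} = \frac{W^{\frac{3}{2}}}{5}$)
$m{\left(x \right)} = \left(1 + \frac{x^{\frac{3}{2}}}{5}\right)^{2}$
$h{\left(I,t \right)} = \frac{1}{2} - \frac{25}{\left(5 + I^{\frac{3}{2}}\right)^{2}}$ ($h{\left(I,t \right)} = - \frac{2}{-4} - \frac{1}{\frac{1}{25} \left(5 + I^{\frac{3}{2}}\right)^{2}} = \left(-2\right) \left(- \frac{1}{4}\right) - \frac{25}{\left(5 + I^{\frac{3}{2}}\right)^{2}} = \frac{1}{2} - \frac{25}{\left(5 + I^{\frac{3}{2}}\right)^{2}}$)
$h{\left(3,5 \right)} \left(-1\right) 5 \cdot 1909 = \left(\frac{1}{2} - \frac{25}{\left(5 + 3^{\frac{3}{2}}\right)^{2}}\right) \left(-1\right) 5 \cdot 1909 = \left(\frac{1}{2} - \frac{25}{\left(5 + 3 \sqrt{3}\right)^{2}}\right) \left(-1\right) 5 \cdot 1909 = \left(- \frac{1}{2} + \frac{25}{\left(5 + 3 \sqrt{3}\right)^{2}}\right) 5 \cdot 1909 = \left(- \frac{5}{2} + \frac{125}{\left(5 + 3 \sqrt{3}\right)^{2}}\right) 1909 = - \frac{9545}{2} + \frac{238625}{\left(5 + 3 \sqrt{3}\right)^{2}}$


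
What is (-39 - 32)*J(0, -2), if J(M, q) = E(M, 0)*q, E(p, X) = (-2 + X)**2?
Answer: 568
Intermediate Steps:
J(M, q) = 4*q (J(M, q) = (-2 + 0)**2*q = (-2)**2*q = 4*q)
(-39 - 32)*J(0, -2) = (-39 - 32)*(4*(-2)) = -71*(-8) = 568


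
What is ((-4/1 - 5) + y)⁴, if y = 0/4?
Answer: 6561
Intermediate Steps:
y = 0 (y = 0*(¼) = 0)
((-4/1 - 5) + y)⁴ = ((-4/1 - 5) + 0)⁴ = ((-4*1 - 5) + 0)⁴ = ((-4 - 5) + 0)⁴ = (-9 + 0)⁴ = (-9)⁴ = 6561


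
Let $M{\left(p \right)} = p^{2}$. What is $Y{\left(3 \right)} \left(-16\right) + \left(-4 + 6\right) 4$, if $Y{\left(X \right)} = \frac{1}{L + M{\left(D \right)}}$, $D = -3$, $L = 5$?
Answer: $\frac{48}{7} \approx 6.8571$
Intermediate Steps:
$Y{\left(X \right)} = \frac{1}{14}$ ($Y{\left(X \right)} = \frac{1}{5 + \left(-3\right)^{2}} = \frac{1}{5 + 9} = \frac{1}{14}$)
$Y{\left(3 \right)} \left(-16\right) + \left(-4 + 6\right) 4 = \frac{1}{14} \left(-16\right) + \left(-4 + 6\right) 4 = - \frac{8}{7} + 2 \cdot 4 = - \frac{8}{7} + 8 = \frac{48}{7}$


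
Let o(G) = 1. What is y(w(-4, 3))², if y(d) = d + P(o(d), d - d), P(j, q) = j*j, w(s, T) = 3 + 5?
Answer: 81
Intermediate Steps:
w(s, T) = 8
P(j, q) = j²
y(d) = 1 + d (y(d) = d + 1² = d + 1 = 1 + d)
y(w(-4, 3))² = (1 + 8)² = 9² = 81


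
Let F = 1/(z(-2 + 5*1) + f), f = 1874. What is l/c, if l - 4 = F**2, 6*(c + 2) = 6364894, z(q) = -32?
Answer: 13571857/3599302581708 ≈ 3.7707e-6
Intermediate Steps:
c = 3182441/3 (c = -2 + (1/6)*6364894 = -2 + 3182447/3 = 3182441/3 ≈ 1.0608e+6)
F = 1/1842 (F = 1/(-32 + 1874) = 1/1842 ≈ 0.00054289)
l = 13571857/3392964 (l = 4 + (1/1842)**2 = 4 + 1/3392964 = 13571857/3392964 ≈ 4.0000)
l/c = 13571857/(3392964*(3182441/3)) = (13571857/3392964)*(3/3182441) = 13571857/3599302581708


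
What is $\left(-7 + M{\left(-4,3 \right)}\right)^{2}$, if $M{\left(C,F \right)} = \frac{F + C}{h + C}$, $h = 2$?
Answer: $\frac{169}{4} \approx 42.25$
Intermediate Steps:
$M{\left(C,F \right)} = \frac{C + F}{2 + C}$ ($M{\left(C,F \right)} = \frac{F + C}{2 + C} = \frac{C + F}{2 + C}$)
$\left(-7 + M{\left(-4,3 \right)}\right)^{2} = \left(-7 + \frac{-4 + 3}{2 - 4}\right)^{2} = \left(-7 + \frac{1}{-2} \left(-1\right)\right)^{2} = \left(-7 - - \frac{1}{2}\right)^{2} = \left(-7 + \frac{1}{2}\right)^{2} = \left(- \frac{13}{2}\right)^{2} = \frac{169}{4}$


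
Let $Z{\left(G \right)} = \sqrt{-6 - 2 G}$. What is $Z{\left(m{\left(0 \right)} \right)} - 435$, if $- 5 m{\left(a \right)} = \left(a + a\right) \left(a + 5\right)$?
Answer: $-435 + i \sqrt{6} \approx -435.0 + 2.4495 i$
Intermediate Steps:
$m{\left(a \right)} = - \frac{2 a \left(5 + a\right)}{5}$ ($m{\left(a \right)} = - \frac{\left(a + a\right) \left(a + 5\right)}{5} = - \frac{2 a \left(5 + a\right)}{5}$)
$Z{\left(m{\left(0 \right)} \right)} - 435 = \sqrt{-6 - 2 \left(\left(- \frac{2}{5}\right) 0 \left(5 + 0\right)\right)} - 435 = \sqrt{-6 - 2 \left(\left(- \frac{2}{5}\right) 0 \cdot 5\right)} - 435 = \sqrt{-6 - 0} - 435 = \sqrt{-6 + 0} - 435 = \sqrt{-6} - 435 = i \sqrt{6} - 435 = -435 + i \sqrt{6}$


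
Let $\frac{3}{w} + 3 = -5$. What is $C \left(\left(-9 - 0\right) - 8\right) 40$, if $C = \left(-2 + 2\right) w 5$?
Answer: $0$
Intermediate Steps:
$w = - \frac{3}{8}$ ($w = \frac{3}{-3 - 5} = \frac{3}{-8} = 3 \left(- \frac{1}{8}\right) = - \frac{3}{8} \approx -0.375$)
$C = 0$ ($C = \left(-2 + 2\right) \left(- \frac{3}{8}\right) 5 = 0 \left(- \frac{3}{8}\right) 5 = 0 \cdot 5 = 0$)
$C \left(\left(-9 - 0\right) - 8\right) 40 = 0 \left(\left(-9 - 0\right) - 8\right) 40 = 0 \left(\left(-9 + 0\right) - 8\right) 40 = 0 \left(-9 - 8\right) 40 = 0 \left(-17\right) 40 = 0 \cdot 40 = 0$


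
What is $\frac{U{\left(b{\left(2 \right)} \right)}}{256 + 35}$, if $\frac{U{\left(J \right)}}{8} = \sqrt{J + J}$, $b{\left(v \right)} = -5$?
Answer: $\frac{8 i \sqrt{10}}{291} \approx 0.086936 i$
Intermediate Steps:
$U{\left(J \right)} = 8 \sqrt{2} \sqrt{J}$ ($U{\left(J \right)} = 8 \sqrt{J + J} = 8 \sqrt{2 J} = 8 \sqrt{2} \sqrt{J}$)
$\frac{U{\left(b{\left(2 \right)} \right)}}{256 + 35} = \frac{8 \sqrt{2} \sqrt{-5}}{256 + 35} = \frac{8 \sqrt{2} i \sqrt{5}}{291} = 8 i \sqrt{10} \cdot \frac{1}{291} = \frac{8 i \sqrt{10}}{291}$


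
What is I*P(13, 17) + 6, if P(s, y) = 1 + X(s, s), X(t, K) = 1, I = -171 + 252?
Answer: 168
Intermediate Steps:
I = 81
P(s, y) = 2 (P(s, y) = 1 + 1 = 2)
I*P(13, 17) + 6 = 81*2 + 6 = 162 + 6 = 168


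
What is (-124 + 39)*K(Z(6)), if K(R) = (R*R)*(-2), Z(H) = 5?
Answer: 4250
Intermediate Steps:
K(R) = -2*R² (K(R) = R²*(-2) = -2*R²)
(-124 + 39)*K(Z(6)) = (-124 + 39)*(-2*5²) = -(-170)*25 = -85*(-50) = 4250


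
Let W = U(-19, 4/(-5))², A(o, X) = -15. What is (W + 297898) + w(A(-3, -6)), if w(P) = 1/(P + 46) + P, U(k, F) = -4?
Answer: 9234870/31 ≈ 2.9790e+5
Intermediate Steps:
w(P) = P + 1/(46 + P) (w(P) = 1/(46 + P) + P = P + 1/(46 + P))
W = 16 (W = (-4)² = 16)
(W + 297898) + w(A(-3, -6)) = (16 + 297898) + (1 + (-15)² + 46*(-15))/(46 - 15) = 297914 + (1 + 225 - 690)/31 = 297914 + (1/31)*(-464) = 297914 - 464/31 = 9234870/31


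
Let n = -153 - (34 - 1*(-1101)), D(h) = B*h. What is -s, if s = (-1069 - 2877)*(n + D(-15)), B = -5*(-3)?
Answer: -5970298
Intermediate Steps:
B = 15
D(h) = 15*h
n = -1288 (n = -153 - (34 + 1101) = -153 - 1*1135 = -153 - 1135 = -1288)
s = 5970298 (s = (-1069 - 2877)*(-1288 + 15*(-15)) = -3946*(-1288 - 225) = -3946*(-1513) = 5970298)
-s = -1*5970298 = -5970298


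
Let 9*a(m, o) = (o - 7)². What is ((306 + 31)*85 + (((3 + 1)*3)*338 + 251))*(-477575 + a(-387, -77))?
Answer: -15711217032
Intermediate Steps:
a(m, o) = (-7 + o)²/9 (a(m, o) = (o - 7)²/9 = (-7 + o)²/9)
((306 + 31)*85 + (((3 + 1)*3)*338 + 251))*(-477575 + a(-387, -77)) = ((306 + 31)*85 + (((3 + 1)*3)*338 + 251))*(-477575 + (-7 - 77)²/9) = (337*85 + ((4*3)*338 + 251))*(-477575 + (⅑)*(-84)²) = (28645 + (12*338 + 251))*(-477575 + (⅑)*7056) = (28645 + (4056 + 251))*(-477575 + 784) = (28645 + 4307)*(-476791) = 32952*(-476791) = -15711217032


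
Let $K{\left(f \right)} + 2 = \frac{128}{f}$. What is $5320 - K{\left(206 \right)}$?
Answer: $\frac{548102}{103} \approx 5321.4$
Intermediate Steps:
$K{\left(f \right)} = -2 + \frac{128}{f}$
$5320 - K{\left(206 \right)} = 5320 - \left(-2 + \frac{128}{206}\right) = 5320 - \left(-2 + 128 \cdot \frac{1}{206}\right) = 5320 - \left(-2 + \frac{64}{103}\right) = 5320 - - \frac{142}{103} = 5320 + \frac{142}{103} = \frac{548102}{103}$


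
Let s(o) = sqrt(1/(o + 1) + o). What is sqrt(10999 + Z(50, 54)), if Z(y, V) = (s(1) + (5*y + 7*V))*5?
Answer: sqrt(56556 + 10*sqrt(6))/2 ≈ 118.93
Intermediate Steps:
s(o) = sqrt(o + 1/(1 + o)) (s(o) = sqrt(1/(1 + o) + o) = sqrt(o + 1/(1 + o)))
Z(y, V) = 25*y + 35*V + 5*sqrt(6)/2 (Z(y, V) = (sqrt((1 + 1*(1 + 1))/(1 + 1)) + (5*y + 7*V))*5 = (sqrt((1 + 1*2)/2) + (5*y + 7*V))*5 = (sqrt((1 + 2)/2) + (5*y + 7*V))*5 = (sqrt((1/2)*3) + (5*y + 7*V))*5 = (sqrt(3/2) + (5*y + 7*V))*5 = (sqrt(6)/2 + (5*y + 7*V))*5 = (sqrt(6)/2 + 5*y + 7*V)*5 = 25*y + 35*V + 5*sqrt(6)/2)
sqrt(10999 + Z(50, 54)) = sqrt(10999 + (25*50 + 35*54 + 5*sqrt(6)/2)) = sqrt(10999 + (1250 + 1890 + 5*sqrt(6)/2)) = sqrt(10999 + (3140 + 5*sqrt(6)/2)) = sqrt(14139 + 5*sqrt(6)/2)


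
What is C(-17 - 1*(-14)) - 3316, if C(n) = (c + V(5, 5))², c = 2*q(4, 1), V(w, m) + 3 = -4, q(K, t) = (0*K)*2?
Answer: -3267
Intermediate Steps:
q(K, t) = 0 (q(K, t) = 0*2 = 0)
V(w, m) = -7 (V(w, m) = -3 - 4 = -7)
c = 0 (c = 2*0 = 0)
C(n) = 49 (C(n) = (0 - 7)² = (-7)² = 49)
C(-17 - 1*(-14)) - 3316 = 49 - 3316 = -3267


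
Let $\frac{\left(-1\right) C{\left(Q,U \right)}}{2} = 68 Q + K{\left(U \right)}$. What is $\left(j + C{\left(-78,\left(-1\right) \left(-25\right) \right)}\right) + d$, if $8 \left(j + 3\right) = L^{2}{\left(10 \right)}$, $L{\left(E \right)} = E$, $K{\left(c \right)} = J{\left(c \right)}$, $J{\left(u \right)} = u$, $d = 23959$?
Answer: $\frac{69053}{2} \approx 34527.0$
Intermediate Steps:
$K{\left(c \right)} = c$
$C{\left(Q,U \right)} = - 136 Q - 2 U$ ($C{\left(Q,U \right)} = - 2 \left(68 Q + U\right) = - 2 \left(U + 68 Q\right) = - 136 Q - 2 U$)
$j = \frac{19}{2}$ ($j = -3 + \frac{10^{2}}{8} = -3 + \frac{1}{8} \cdot 100 = -3 + \frac{25}{2} = \frac{19}{2} \approx 9.5$)
$\left(j + C{\left(-78,\left(-1\right) \left(-25\right) \right)}\right) + d = \left(\frac{19}{2} - \left(-10608 + 2 \left(\left(-1\right) \left(-25\right)\right)\right)\right) + 23959 = \left(\frac{19}{2} + \left(10608 - 50\right)\right) + 23959 = \left(\frac{19}{2} + 10558\right) + 23959 = \frac{21135}{2} + 23959 = \frac{69053}{2}$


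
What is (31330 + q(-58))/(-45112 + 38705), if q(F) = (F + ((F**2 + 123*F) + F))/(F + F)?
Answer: -62727/12814 ≈ -4.8952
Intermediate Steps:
q(F) = (F**2 + 125*F)/(2*F) (q(F) = (F + (F**2 + 124*F))/((2*F)) = (F**2 + 125*F)*(1/(2*F)) = (F**2 + 125*F)/(2*F))
(31330 + q(-58))/(-45112 + 38705) = (31330 + (125/2 + (1/2)*(-58)))/(-45112 + 38705) = (31330 + (125/2 - 29))/(-6407) = (31330 + 67/2)*(-1/6407) = (62727/2)*(-1/6407) = -62727/12814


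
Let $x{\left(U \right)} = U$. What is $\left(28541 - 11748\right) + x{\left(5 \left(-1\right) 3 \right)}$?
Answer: $16778$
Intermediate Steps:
$\left(28541 - 11748\right) + x{\left(5 \left(-1\right) 3 \right)} = \left(28541 - 11748\right) + 5 \left(-1\right) 3 = 16793 - 15 = 16778$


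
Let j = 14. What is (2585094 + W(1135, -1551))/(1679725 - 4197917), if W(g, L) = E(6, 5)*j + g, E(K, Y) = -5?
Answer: -2586159/2518192 ≈ -1.0270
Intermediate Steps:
W(g, L) = -70 + g (W(g, L) = -5*14 + g = -70 + g)
(2585094 + W(1135, -1551))/(1679725 - 4197917) = (2585094 + (-70 + 1135))/(1679725 - 4197917) = (2585094 + 1065)/(-2518192) = 2586159*(-1/2518192) = -2586159/2518192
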